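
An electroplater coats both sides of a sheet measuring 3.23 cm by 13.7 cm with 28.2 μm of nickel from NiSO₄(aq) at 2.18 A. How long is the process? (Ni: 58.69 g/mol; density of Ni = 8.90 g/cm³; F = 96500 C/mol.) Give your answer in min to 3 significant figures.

55.8 min

Plated area = 2 × 3.23 × 13.7 = 88.50 cm²
Volume = 88.50 × 28.2×10⁻⁴ cm = 0.2496 cm³
m(Ni) = 0.2496 × 8.90 = 2.221 g
n(Ni) = 2.221 / 58.69 = 0.03784 mol; n(e⁻) = 2 × 0.03784 = 0.07568 mol
Q = 0.07568 × 96500 = 7303 C
t = 7303 / 2.18 = 3350 s = 55.8 min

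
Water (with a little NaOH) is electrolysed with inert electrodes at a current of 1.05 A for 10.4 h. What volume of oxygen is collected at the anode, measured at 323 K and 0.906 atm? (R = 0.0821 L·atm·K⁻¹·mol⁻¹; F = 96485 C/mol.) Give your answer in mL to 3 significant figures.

2980 mL

Q = It = 1.05 × 37440 = 39310 C
n(e⁻) = Q/F = 39310/96485 = 0.4074 mol
2H₂O → O₂ + 4H⁺ + 4e⁻, so n(O₂) = 0.4074 / 4 = 0.1019 mol
V = nRT/P = 0.1019 × 0.0821 × 323 / 0.906 = 2.983 L
= 2980 mL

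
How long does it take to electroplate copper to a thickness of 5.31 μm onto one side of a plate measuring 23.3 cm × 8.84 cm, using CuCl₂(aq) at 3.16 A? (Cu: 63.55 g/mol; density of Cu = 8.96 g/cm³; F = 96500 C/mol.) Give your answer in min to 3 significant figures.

Plated area = 23.3 × 8.84 = 206.0 cm²
Volume = 206.0 × 5.31×10⁻⁴ cm = 0.1094 cm³
m(Cu) = 0.1094 × 8.96 = 0.9802 g
n(Cu) = 0.9802 / 63.55 = 0.01542 mol; n(e⁻) = 2 × 0.01542 = 0.03084 mol
Q = 0.03084 × 96500 = 2976 C
t = 2976 / 3.16 = 941.8 s = 15.7 min

15.7 min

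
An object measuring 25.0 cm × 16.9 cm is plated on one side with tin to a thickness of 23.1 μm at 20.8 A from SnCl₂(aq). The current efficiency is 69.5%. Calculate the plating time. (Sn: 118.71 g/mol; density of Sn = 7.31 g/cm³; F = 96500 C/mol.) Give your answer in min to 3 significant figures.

Plated area = 25.0 × 16.9 = 422.5 cm²
Volume = 422.5 × 23.1×10⁻⁴ cm = 0.9760 cm³
m(Sn) = 0.9760 × 7.31 = 7.135 g
n(Sn) = 7.135 / 118.71 = 0.06010 mol; n(e⁻) = 2 × 0.06010 = 0.1202 mol
Q = 0.1202 × 96500 / 0.695 = 16690 C
t = 16690 / 20.8 = 802.4 s = 13.4 min

13.4 min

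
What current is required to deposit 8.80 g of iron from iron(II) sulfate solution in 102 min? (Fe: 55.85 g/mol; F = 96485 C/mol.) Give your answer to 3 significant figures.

n(Fe) = 8.80 / 55.85 = 0.1576 mol
Fe²⁺ + 2e⁻ → Fe, so n(e⁻) = 2 × 0.1576 = 0.3152 mol
Q = 0.3152 × 96485 = 30410 C
I = Q / t = 30410 / 6120 s = 4.97 A

4.97 A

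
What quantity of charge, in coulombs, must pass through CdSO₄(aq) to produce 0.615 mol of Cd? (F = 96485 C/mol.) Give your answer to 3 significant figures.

Cd²⁺ + 2e⁻ → Cd, so n(e⁻) = 2 × 0.615 = 1.230 mol
Q = 1.230 × 96485 = 1.187×10^5 C

1.19×10^5 C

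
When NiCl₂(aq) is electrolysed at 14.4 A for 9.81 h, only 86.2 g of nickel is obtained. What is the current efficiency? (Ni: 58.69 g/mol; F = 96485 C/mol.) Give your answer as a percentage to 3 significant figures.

Q = 14.4 × 35316 = 5.086×10^5 C
n(e⁻) = 5.086×10^5 / 96485 = 5.271 mol
Ni²⁺ + 2e⁻ → Ni, so theoretical n(Ni) = 2.636 mol → 154.7 g
Efficiency = 86.2 / 154.7 = 0.5572 = 55.7%

55.7%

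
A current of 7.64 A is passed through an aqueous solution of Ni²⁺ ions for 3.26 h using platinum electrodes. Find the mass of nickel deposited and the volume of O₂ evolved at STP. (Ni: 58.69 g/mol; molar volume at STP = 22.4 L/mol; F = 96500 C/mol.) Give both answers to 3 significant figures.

27.3 g Ni; 5.20 L O₂

Q = 7.64 × 11736 = 89660 C; n(e⁻) = 89660 / 96500 = 0.9291 mol
Cathode: Ni²⁺ + 2e⁻ → Ni → n(Ni) = 0.9291/2 = 0.4646 mol → 27.3 g
Anode: 2H₂O → O₂ + 4H⁺ + 4e⁻ → n(O₂) = 0.9291/4 = 0.2323 mol → 5.20 L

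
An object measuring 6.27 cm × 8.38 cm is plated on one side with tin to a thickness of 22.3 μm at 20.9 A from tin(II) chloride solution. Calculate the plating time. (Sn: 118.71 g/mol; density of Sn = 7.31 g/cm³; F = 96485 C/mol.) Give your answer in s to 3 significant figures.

Plated area = 6.27 × 8.38 = 52.54 cm²
Volume = 52.54 × 22.3×10⁻⁴ cm = 0.1172 cm³
m(Sn) = 0.1172 × 7.31 = 0.8567 g
n(Sn) = 0.8567 / 118.71 = 0.007217 mol; n(e⁻) = 2 × 0.007217 = 0.01443 mol
Q = 0.01443 × 96485 = 1392 C
t = 1392 / 20.9 = 66.60 s

66.6 s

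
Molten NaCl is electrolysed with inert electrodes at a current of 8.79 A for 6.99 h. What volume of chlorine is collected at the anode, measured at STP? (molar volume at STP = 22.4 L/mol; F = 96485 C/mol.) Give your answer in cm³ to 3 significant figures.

Q = 8.79 A × 25164 s = 2.212×10^5 C
n(e⁻) = 2.212×10^5 / 96485 = 2.293 mol
2Cl⁻ → Cl₂ + 2e⁻, so n(Cl₂) = 2.293 / 2 = 1.147 mol
V = 1.147 × 22.4 = 25.69 L
= 25700 cm³

25700 cm³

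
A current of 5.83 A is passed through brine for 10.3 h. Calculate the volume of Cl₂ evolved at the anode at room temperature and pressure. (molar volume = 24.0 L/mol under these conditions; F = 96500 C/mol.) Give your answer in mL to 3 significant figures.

Charge passed = 5.83 × 37080 = 2.162×10^5 C
n(e⁻) = 2.162×10^5 / 96500 = 2.240 mol
2Cl⁻ → Cl₂ + 2e⁻, so n(Cl₂) = 2.240 / 2 = 1.120 mol
V = 1.120 × 24.0 = 26.88 L
= 26900 mL

26900 mL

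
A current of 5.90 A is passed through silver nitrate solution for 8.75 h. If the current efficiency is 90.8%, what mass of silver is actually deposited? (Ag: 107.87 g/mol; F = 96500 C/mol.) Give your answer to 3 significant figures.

189 g

Q = 5.90 × 31500 = 1.859×10^5 C
n(e⁻) = 1.859×10^5 / 96500 = 1.926 mol
Ag⁺ + e⁻ → Ag, so theoretical m(Ag) = 1.926 × 107.87 = 207.8 g
Actual mass = 90.8% × 207.8 = 189 g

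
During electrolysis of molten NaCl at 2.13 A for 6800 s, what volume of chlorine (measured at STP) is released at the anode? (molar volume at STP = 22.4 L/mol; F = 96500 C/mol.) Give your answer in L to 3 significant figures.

Q = 2.13 A × 6800 s = 14480 C
Moles of electrons = 14480 / 96500 = 0.1501 mol
2Cl⁻ → Cl₂ + 2e⁻, so n(Cl₂) = 0.1501 / 2 = 0.07505 mol
V = 0.07505 × 22.4 = 1.681 L

1.68 L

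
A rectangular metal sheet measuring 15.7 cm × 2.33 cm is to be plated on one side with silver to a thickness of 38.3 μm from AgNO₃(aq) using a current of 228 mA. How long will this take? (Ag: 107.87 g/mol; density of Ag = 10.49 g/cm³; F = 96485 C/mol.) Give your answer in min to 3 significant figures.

96.1 min

Plated area = 15.7 × 2.33 = 36.58 cm²
Volume = 36.58 × 38.3×10⁻⁴ cm = 0.1401 cm³
m(Ag) = 0.1401 × 10.49 = 1.470 g
n(Ag) = 1.470 / 107.87 = 0.01363 mol; n(e⁻) = 0.01363 mol
Q = 0.01363 × 96485 = 1315 C
t = 1315 / 0.228 = 5768 s = 96.1 min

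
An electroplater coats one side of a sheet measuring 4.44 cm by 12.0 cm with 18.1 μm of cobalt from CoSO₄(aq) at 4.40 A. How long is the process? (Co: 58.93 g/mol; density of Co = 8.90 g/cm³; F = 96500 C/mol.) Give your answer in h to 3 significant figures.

0.177 h

Plated area = 4.44 × 12.0 = 53.28 cm²
Volume = 53.28 × 18.1×10⁻⁴ cm = 0.09644 cm³
m(Co) = 0.09644 × 8.90 = 0.8583 g
n(Co) = 0.8583 / 58.93 = 0.01456 mol; n(e⁻) = 2 × 0.01456 = 0.02912 mol
Q = 0.02912 × 96500 = 2810 C
t = 2810 / 4.40 = 638.6 s = 0.177 h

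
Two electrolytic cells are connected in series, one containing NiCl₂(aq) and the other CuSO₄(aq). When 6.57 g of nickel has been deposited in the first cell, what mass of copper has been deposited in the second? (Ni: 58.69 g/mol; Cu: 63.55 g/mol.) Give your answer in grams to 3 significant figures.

7.11 g

n(Ni) = 6.57 / 58.69 = 0.1119 mol
Ni²⁺ + 2e⁻ → Ni, so n(e⁻) = 2 × 0.1119 = 0.2238 mol
Same current for the same time ⇒ same n(e⁻) = 0.2238 mol in both cells.
Cu²⁺ + 2e⁻ → Cu, so n(Cu) = 0.2238 / 2 = 0.1119 mol
m(Cu) = 0.1119 × 63.55 = 7.11 g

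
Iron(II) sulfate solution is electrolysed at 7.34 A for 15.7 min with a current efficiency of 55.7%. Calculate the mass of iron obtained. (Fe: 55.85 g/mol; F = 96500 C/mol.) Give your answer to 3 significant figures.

1.11 g

Q = 7.34 × 942 = 6914 C
n(e⁻) = 6914 / 96500 = 0.07165 mol
Fe²⁺ + 2e⁻ → Fe, so theoretical m(Fe) = 0.03583 × 55.85 = 2.001 g
Actual mass = 55.7% × 2.001 = 1.11 g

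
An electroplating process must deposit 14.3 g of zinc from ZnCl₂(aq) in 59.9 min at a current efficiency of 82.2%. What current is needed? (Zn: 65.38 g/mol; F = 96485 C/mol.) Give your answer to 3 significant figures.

n(Zn) = 14.3 / 65.38 = 0.2187 mol
Zn²⁺ + 2e⁻ → Zn, so n(e⁻) = 2 × 0.2187 = 0.4374 mol
Q = 0.4374 × 96485 / 0.822 = 51340 C
I = Q / t = 51340 / 3594 s = 14.3 A

14.3 A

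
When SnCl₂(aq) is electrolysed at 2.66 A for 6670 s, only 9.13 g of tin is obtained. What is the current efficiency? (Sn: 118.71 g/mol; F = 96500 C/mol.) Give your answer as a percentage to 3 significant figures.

83.7%

Q = 2.66 × 6670 = 17740 C
n(e⁻) = 17740 / 96500 = 0.1838 mol
Sn²⁺ + 2e⁻ → Sn, so theoretical n(Sn) = 0.09190 mol → 10.91 g
Efficiency = 9.13 / 10.91 = 0.8368 = 83.7%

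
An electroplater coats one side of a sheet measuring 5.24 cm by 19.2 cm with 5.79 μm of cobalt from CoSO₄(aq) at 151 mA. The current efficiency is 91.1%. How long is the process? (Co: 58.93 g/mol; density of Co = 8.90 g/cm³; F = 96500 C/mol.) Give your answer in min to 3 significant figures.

206 min

Plated area = 5.24 × 19.2 = 100.6 cm²
Volume = 100.6 × 5.79×10⁻⁴ cm = 0.05825 cm³
m(Co) = 0.05825 × 8.90 = 0.5184 g
n(Co) = 0.5184 / 58.93 = 0.008797 mol; n(e⁻) = 2 × 0.008797 = 0.01759 mol
Q = 0.01759 × 96500 / 0.911 = 1863 C
t = 1863 / 0.151 = 12340 s = 206 min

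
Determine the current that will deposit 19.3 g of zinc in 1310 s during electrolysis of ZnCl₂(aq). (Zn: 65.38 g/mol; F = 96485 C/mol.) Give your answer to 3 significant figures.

n(Zn) = 19.3 / 65.38 = 0.2952 mol
Zn²⁺ + 2e⁻ → Zn, so n(e⁻) = 2 × 0.2952 = 0.5904 mol
Q = 0.5904 × 96485 = 56960 C
I = Q / t = 56960 / 1310 s = 43.5 A

43.5 A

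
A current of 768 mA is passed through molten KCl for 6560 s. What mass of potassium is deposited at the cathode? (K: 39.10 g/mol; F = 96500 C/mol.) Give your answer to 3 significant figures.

2.04 g

Q = It = 0.768 × 6560 = 5038 C
Moles of electrons = 5038 / 96500 = 0.05221 mol
K⁺ + e⁻ → K, so n(K) = 0.05221 mol
m = 0.05221 × 39.10 = 2.04 g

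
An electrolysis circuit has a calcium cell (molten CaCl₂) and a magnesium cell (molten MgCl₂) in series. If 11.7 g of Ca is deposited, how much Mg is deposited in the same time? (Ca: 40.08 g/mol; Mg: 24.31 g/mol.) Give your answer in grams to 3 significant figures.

n(Ca) = 11.7 / 40.08 = 0.2919 mol
Ca²⁺ + 2e⁻ → Ca, so n(e⁻) = 2 × 0.2919 = 0.5838 mol
The cells are in series, so the same charge (and hence the same n(e⁻) = 0.5838 mol) passes through both.
Mg²⁺ + 2e⁻ → Mg, so n(Mg) = 0.5838 / 2 = 0.2919 mol
m(Mg) = 0.2919 × 24.31 = 7.10 g

7.10 g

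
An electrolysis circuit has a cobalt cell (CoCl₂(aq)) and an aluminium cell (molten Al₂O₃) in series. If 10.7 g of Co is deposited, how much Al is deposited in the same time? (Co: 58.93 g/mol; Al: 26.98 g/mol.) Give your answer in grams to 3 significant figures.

n(Co) = 10.7 / 58.93 = 0.1816 mol
Co²⁺ + 2e⁻ → Co, so n(e⁻) = 2 × 0.1816 = 0.3632 mol
In series, the same 0.3632 mol of electrons flows through the second cell.
Al³⁺ + 3e⁻ → Al, so n(Al) = 0.3632 / 3 = 0.1211 mol
m(Al) = 0.1211 × 26.98 = 3.27 g

3.27 g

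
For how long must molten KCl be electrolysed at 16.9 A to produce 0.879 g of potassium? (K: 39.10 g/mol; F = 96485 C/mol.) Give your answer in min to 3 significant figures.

2.14 min

n(K) = 0.879 / 39.10 = 0.02248 mol
K⁺ + e⁻ → K, so n(e⁻) = 0.02248 mol
Q = 0.02248 × 96485 = 2169 C
t = Q / I = 2169 / 16.9 = 128.3 s = 2.14 min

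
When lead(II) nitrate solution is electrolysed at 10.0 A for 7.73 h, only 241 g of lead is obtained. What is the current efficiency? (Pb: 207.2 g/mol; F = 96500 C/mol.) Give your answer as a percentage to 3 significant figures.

80.7%

Q = 10.0 × 27828 = 2.783×10^5 C
n(e⁻) = 2.783×10^5 / 96500 = 2.884 mol
Pb²⁺ + 2e⁻ → Pb, so theoretical n(Pb) = 1.442 mol → 298.8 g
Efficiency = 241 / 298.8 = 0.8066 = 80.7%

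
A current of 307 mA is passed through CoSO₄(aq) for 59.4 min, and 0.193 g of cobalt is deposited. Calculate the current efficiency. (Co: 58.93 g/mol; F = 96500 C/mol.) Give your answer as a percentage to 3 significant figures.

57.8%

Q = 0.307 × 3564 = 1094 C
n(e⁻) = 1094 / 96500 = 0.01134 mol
Co²⁺ + 2e⁻ → Co, so theoretical n(Co) = 0.005670 mol → 0.3341 g
Efficiency = 0.193 / 0.3341 = 0.5777 = 57.8%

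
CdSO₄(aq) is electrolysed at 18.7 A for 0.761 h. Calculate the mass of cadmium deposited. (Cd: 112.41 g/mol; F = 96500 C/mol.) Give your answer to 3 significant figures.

Q = 18.7 A × 2739.6 s = 51230 C
n(e⁻) = Q/F = 51230/96500 = 0.5309 mol
Cd²⁺ + 2e⁻ → Cd, so n(Cd) = 0.5309 / 2 = 0.2655 mol
m = 0.2655 × 112.41 = 29.8 g

29.8 g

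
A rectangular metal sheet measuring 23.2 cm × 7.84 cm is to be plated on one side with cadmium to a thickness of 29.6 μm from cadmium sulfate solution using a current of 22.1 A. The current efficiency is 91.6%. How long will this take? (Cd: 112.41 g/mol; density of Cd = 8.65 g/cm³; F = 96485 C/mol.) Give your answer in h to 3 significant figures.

Plated area = 23.2 × 7.84 = 181.9 cm²
Volume = 181.9 × 29.6×10⁻⁴ cm = 0.5384 cm³
m(Cd) = 0.5384 × 8.65 = 4.657 g
n(Cd) = 4.657 / 112.41 = 0.04143 mol; n(e⁻) = 2 × 0.04143 = 0.08286 mol
Q = 0.08286 × 96485 / 0.916 = 8728 C
t = 8728 / 22.1 = 394.9 s = 0.110 h

0.110 h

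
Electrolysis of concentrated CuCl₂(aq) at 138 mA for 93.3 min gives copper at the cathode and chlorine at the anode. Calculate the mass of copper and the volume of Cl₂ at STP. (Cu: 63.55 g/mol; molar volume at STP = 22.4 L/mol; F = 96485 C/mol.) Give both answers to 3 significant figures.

0.254 g Cu; 0.0897 L Cl₂

Q = 0.138 × 5598 = 772.5 C; n(e⁻) = 772.5 / 96485 = 0.008006 mol
Cathode: Cu²⁺ + 2e⁻ → Cu → n(Cu) = 0.008006/2 = 0.004003 mol → 0.254 g
Anode: 2Cl⁻ → Cl₂ + 2e⁻ → n(Cl₂) = 0.008006/2 = 0.004003 mol → 0.0897 L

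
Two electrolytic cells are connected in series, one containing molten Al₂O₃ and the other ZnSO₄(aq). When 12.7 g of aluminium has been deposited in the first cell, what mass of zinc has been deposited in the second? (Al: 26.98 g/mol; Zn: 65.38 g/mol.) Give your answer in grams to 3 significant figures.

n(Al) = 12.7 / 26.98 = 0.4707 mol
Al³⁺ + 3e⁻ → Al, so n(e⁻) = 3 × 0.4707 = 1.412 mol
Since the cells are in series, n(e⁻) in the Zn cell is also 1.412 mol.
Zn²⁺ + 2e⁻ → Zn, so n(Zn) = 1.412 / 2 = 0.7060 mol
m(Zn) = 0.7060 × 65.38 = 46.2 g

46.2 g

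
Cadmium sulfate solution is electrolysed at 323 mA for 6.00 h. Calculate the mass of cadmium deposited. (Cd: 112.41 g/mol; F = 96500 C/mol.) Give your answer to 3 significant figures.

4.06 g

Charge passed = 0.323 × 21600 = 6977 C
Moles of electrons = 6977 / 96500 = 0.07230 mol
Cd²⁺ + 2e⁻ → Cd, so n(Cd) = 0.07230 / 2 = 0.03615 mol
m = 0.03615 × 112.41 = 4.06 g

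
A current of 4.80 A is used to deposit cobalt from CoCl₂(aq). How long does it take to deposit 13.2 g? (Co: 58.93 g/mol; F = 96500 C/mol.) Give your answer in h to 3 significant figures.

2.50 h

n(Co) = 13.2 / 58.93 = 0.2240 mol
Co²⁺ + 2e⁻ → Co, so n(e⁻) = 2 × 0.2240 = 0.4480 mol
Q = 0.4480 × 96500 = 43230 C
t = Q / I = 43230 / 4.80 = 9006 s = 2.50 h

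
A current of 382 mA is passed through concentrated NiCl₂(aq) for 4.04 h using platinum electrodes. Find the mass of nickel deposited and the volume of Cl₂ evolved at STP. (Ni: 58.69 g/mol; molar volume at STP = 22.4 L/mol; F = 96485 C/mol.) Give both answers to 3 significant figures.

1.69 g Ni; 0.645 L Cl₂

Q = 0.382 × 14544 = 5556 C; n(e⁻) = 5556 / 96485 = 0.05758 mol
Cathode: Ni²⁺ + 2e⁻ → Ni → n(Ni) = 0.05758/2 = 0.02879 mol → 1.69 g
Anode: 2Cl⁻ → Cl₂ + 2e⁻ → n(Cl₂) = 0.05758/2 = 0.02879 mol → 0.645 L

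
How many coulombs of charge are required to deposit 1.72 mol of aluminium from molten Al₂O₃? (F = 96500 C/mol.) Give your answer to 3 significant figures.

Al³⁺ + 3e⁻ → Al, so n(e⁻) = 3 × 1.72 = 5.160 mol
Q = 5.160 × 96500 = 4.979×10^5 C

4.98×10^5 C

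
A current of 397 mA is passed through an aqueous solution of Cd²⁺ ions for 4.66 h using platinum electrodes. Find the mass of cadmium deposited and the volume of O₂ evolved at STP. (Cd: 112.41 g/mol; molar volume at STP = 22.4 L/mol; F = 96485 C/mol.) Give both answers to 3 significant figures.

Q = 0.397 × 16776 = 6660 C; n(e⁻) = 6660 / 96485 = 0.06903 mol
Cathode: Cd²⁺ + 2e⁻ → Cd → n(Cd) = 0.06903/2 = 0.03452 mol → 3.88 g
Anode: 2H₂O → O₂ + 4H⁺ + 4e⁻ → n(O₂) = 0.06903/4 = 0.01726 mol → 0.387 L

3.88 g Cd; 0.387 L O₂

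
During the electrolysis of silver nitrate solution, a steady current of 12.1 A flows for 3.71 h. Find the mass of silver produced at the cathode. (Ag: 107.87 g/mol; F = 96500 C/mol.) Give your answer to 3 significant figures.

181 g

Q = 12.1 A × 13356 s = 1.616×10^5 C
n(e⁻) = Q/F = 1.616×10^5/96500 = 1.675 mol
Ag⁺ + e⁻ → Ag, so n(Ag) = 1.675 mol
m = 1.675 × 107.87 = 181 g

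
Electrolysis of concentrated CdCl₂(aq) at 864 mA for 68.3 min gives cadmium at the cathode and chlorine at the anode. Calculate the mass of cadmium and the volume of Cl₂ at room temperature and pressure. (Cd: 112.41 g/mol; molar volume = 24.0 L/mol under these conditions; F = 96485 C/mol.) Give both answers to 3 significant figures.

Q = 0.864 × 4098 = 3541 C; n(e⁻) = 3541 / 96485 = 0.03670 mol
Cathode: Cd²⁺ + 2e⁻ → Cd → n(Cd) = 0.03670/2 = 0.01835 mol → 2.06 g
Anode: 2Cl⁻ → Cl₂ + 2e⁻ → n(Cl₂) = 0.03670/2 = 0.01835 mol → 0.440 L

2.06 g Cd; 0.440 L Cl₂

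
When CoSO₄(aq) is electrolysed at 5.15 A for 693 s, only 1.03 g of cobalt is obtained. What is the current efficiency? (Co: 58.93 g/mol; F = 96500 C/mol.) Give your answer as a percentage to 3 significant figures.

94.5%

Q = 5.15 × 693 = 3569 C
n(e⁻) = 3569 / 96500 = 0.03698 mol
Co²⁺ + 2e⁻ → Co, so theoretical n(Co) = 0.01849 mol → 1.090 g
Efficiency = 1.03 / 1.090 = 0.9450 = 94.5%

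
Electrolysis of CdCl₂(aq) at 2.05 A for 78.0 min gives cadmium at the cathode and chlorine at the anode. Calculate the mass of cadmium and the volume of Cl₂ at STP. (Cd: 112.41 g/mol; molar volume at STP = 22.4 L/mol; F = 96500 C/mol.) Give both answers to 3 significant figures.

5.59 g Cd; 1.11 L Cl₂

Q = 2.05 × 4680 = 9594 C; n(e⁻) = 9594 / 96500 = 0.09942 mol
Cathode: Cd²⁺ + 2e⁻ → Cd → n(Cd) = 0.09942/2 = 0.04971 mol → 5.59 g
Anode: 2Cl⁻ → Cl₂ + 2e⁻ → n(Cl₂) = 0.09942/2 = 0.04971 mol → 1.11 L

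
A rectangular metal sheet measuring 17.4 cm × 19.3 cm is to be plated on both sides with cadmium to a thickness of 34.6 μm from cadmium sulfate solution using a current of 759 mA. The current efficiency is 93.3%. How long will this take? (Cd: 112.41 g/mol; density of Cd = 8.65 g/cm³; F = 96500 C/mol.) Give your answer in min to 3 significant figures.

Plated area = 2 × 17.4 × 19.3 = 671.6 cm²
Volume = 671.6 × 34.6×10⁻⁴ cm = 2.324 cm³
m(Cd) = 2.324 × 8.65 = 20.10 g
n(Cd) = 20.10 / 112.41 = 0.1788 mol; n(e⁻) = 2 × 0.1788 = 0.3576 mol
Q = 0.3576 × 96500 / 0.933 = 36990 C
t = 36990 / 0.759 = 48740 s = 812 min

812 min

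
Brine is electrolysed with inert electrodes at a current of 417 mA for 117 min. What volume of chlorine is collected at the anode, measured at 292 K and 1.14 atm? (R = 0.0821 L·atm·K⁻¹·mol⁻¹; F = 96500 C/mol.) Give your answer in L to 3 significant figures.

Charge passed = 0.417 × 7020 = 2927 C
n(e⁻) = Q/F = 2927/96500 = 0.03033 mol
2Cl⁻ → Cl₂ + 2e⁻, so n(Cl₂) = 0.03033 / 2 = 0.01517 mol
V = nRT/P = 0.01517 × 0.0821 × 292 / 1.14 = 0.3190 L

0.319 L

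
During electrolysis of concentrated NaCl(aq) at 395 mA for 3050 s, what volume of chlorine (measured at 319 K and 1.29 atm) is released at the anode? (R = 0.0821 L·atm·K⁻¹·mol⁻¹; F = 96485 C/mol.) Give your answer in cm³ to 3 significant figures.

127 cm³

Charge passed = 0.395 × 3050 = 1205 C
n(e⁻) = 1205 / 96485 = 0.01249 mol
2Cl⁻ → Cl₂ + 2e⁻, so n(Cl₂) = 0.01249 / 2 = 0.006245 mol
V = nRT/P = 0.006245 × 0.0821 × 319 / 1.29 = 0.1268 L
= 127 cm³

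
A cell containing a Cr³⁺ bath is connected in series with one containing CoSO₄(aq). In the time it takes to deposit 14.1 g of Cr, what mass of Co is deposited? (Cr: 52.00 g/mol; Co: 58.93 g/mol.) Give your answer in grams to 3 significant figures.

24.0 g

n(Cr) = 14.1 / 52.00 = 0.2712 mol
Cr³⁺ + 3e⁻ → Cr, so n(e⁻) = 3 × 0.2712 = 0.8136 mol
The cells are in series, so the same charge (and hence the same n(e⁻) = 0.8136 mol) passes through both.
Co²⁺ + 2e⁻ → Co, so n(Co) = 0.8136 / 2 = 0.4068 mol
m(Co) = 0.4068 × 58.93 = 24.0 g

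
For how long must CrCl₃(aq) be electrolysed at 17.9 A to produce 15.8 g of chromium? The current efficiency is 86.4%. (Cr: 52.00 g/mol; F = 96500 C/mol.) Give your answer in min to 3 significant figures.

94.8 min

n(Cr) = 15.8 / 52.00 = 0.3038 mol
Cr³⁺ + 3e⁻ → Cr, so n(e⁻) = 3 × 0.3038 = 0.9114 mol
Q = 0.9114 × 96500 / 0.864 = 1.018×10^5 C
t = Q / I = 1.018×10^5 / 17.9 = 5687 s = 94.8 min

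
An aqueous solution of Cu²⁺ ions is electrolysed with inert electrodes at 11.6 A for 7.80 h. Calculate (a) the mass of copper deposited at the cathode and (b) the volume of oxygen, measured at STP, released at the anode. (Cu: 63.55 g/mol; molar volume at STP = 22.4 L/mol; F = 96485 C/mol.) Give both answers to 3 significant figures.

107 g Cu; 18.9 L O₂

Q = 11.6 × 28080 = 3.257×10^5 C; n(e⁻) = 3.257×10^5 / 96485 = 3.376 mol
Cathode: Cu²⁺ + 2e⁻ → Cu → n(Cu) = 3.376/2 = 1.688 mol → 107 g
Anode: 2H₂O → O₂ + 4H⁺ + 4e⁻ → n(O₂) = 3.376/4 = 0.8440 mol → 18.9 L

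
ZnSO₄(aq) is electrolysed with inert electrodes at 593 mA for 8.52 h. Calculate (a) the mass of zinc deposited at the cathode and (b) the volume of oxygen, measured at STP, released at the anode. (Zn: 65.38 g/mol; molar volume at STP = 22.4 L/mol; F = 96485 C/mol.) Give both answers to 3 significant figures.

6.16 g Zn; 1.06 L O₂

Q = 0.593 × 30672 = 18190 C; n(e⁻) = 18190 / 96485 = 0.1885 mol
Cathode: Zn²⁺ + 2e⁻ → Zn → n(Zn) = 0.1885/2 = 0.09425 mol → 6.16 g
Anode: 2H₂O → O₂ + 4H⁺ + 4e⁻ → n(O₂) = 0.1885/4 = 0.04713 mol → 1.06 L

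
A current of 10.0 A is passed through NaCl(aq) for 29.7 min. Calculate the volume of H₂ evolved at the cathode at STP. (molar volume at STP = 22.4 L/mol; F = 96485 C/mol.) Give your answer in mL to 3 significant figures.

Q = It = 10.0 × 1782 = 17820 C
n(e⁻) = 17820 / 96485 = 0.1847 mol
2H⁺ + 2e⁻ → H₂, so n(H₂) = 0.1847 / 2 = 0.09235 mol
V = 0.09235 × 22.4 = 2.069 L
= 2070 mL

2070 mL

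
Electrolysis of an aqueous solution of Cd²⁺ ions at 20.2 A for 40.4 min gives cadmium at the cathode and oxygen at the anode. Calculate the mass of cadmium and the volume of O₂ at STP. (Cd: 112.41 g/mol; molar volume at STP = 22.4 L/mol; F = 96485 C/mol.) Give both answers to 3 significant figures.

28.5 g Cd; 2.84 L O₂

Q = 20.2 × 2424 = 48960 C; n(e⁻) = 48960 / 96485 = 0.5074 mol
Cathode: Cd²⁺ + 2e⁻ → Cd → n(Cd) = 0.5074/2 = 0.2537 mol → 28.5 g
Anode: 2H₂O → O₂ + 4H⁺ + 4e⁻ → n(O₂) = 0.5074/4 = 0.1269 mol → 2.84 L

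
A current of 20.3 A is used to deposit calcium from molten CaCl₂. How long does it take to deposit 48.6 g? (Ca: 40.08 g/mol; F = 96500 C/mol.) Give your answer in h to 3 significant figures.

n(Ca) = 48.6 / 40.08 = 1.213 mol
Ca²⁺ + 2e⁻ → Ca, so n(e⁻) = 2 × 1.213 = 2.426 mol
Q = 2.426 × 96500 = 2.341×10^5 C
t = Q / I = 2.341×10^5 / 20.3 = 11530 s = 3.20 h

3.20 h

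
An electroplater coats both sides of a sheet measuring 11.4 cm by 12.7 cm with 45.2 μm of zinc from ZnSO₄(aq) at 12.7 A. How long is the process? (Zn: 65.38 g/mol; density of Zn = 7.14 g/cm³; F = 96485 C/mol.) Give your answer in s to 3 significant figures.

Plated area = 2 × 11.4 × 12.7 = 289.6 cm²
Volume = 289.6 × 45.2×10⁻⁴ cm = 1.309 cm³
m(Zn) = 1.309 × 7.14 = 9.346 g
n(Zn) = 9.346 / 65.38 = 0.1429 mol; n(e⁻) = 2 × 0.1429 = 0.2858 mol
Q = 0.2858 × 96485 = 27580 C
t = 27580 / 12.7 = 2172 s

2170 s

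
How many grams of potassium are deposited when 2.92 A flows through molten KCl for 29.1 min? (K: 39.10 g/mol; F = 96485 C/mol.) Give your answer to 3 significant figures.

2.07 g

Q = It = 2.92 × 1746 = 5098 C
n(e⁻) = 5098 / 96485 = 0.05284 mol
K⁺ + e⁻ → K, so n(K) = 0.05284 mol
m = 0.05284 × 39.10 = 2.07 g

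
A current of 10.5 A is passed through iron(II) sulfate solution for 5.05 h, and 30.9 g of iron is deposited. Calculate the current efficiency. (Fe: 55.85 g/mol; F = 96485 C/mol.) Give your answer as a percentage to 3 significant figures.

Q = 10.5 × 18180 = 1.909×10^5 C
n(e⁻) = 1.909×10^5 / 96485 = 1.979 mol
Fe²⁺ + 2e⁻ → Fe, so theoretical n(Fe) = 0.9895 mol → 55.26 g
Efficiency = 30.9 / 55.26 = 0.5592 = 55.9%

55.9%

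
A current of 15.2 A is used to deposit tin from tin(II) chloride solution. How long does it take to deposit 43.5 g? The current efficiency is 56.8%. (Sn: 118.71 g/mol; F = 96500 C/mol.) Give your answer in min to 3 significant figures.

137 min

n(Sn) = 43.5 / 118.71 = 0.3664 mol
Sn²⁺ + 2e⁻ → Sn, so n(e⁻) = 2 × 0.3664 = 0.7328 mol
Q = 0.7328 × 96500 / 0.568 = 1.245×10^5 C
t = Q / I = 1.245×10^5 / 15.2 = 8191 s = 137 min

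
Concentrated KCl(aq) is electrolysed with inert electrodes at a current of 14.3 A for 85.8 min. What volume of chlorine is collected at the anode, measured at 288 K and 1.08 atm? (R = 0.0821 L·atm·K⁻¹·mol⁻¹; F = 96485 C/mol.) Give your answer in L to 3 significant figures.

8.35 L

Q = It = 14.3 × 5148 = 73620 C
n(e⁻) = Q/F = 73620/96485 = 0.7630 mol
2Cl⁻ → Cl₂ + 2e⁻, so n(Cl₂) = 0.7630 / 2 = 0.3815 mol
V = nRT/P = 0.3815 × 0.0821 × 288 / 1.08 = 8.352 L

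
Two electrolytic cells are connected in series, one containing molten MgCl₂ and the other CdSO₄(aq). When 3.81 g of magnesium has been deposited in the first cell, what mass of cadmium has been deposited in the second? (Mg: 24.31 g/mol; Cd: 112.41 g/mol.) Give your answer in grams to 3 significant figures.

17.6 g

n(Mg) = 3.81 / 24.31 = 0.1567 mol
Mg²⁺ + 2e⁻ → Mg, so n(e⁻) = 2 × 0.1567 = 0.3134 mol
Since the cells are in series, n(e⁻) in the Cd cell is also 0.3134 mol.
Cd²⁺ + 2e⁻ → Cd, so n(Cd) = 0.3134 / 2 = 0.1567 mol
m(Cd) = 0.1567 × 112.41 = 17.6 g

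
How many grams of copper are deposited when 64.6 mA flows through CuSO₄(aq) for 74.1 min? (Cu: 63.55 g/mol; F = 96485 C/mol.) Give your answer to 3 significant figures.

Q = 0.0646 A × 4446 s = 287.2 C
Moles of electrons = 287.2 / 96485 = 0.002977 mol
Cu²⁺ + 2e⁻ → Cu, so n(Cu) = 0.002977 / 2 = 0.001489 mol
m = 0.001489 × 63.55 = 0.0946 g

0.0946 g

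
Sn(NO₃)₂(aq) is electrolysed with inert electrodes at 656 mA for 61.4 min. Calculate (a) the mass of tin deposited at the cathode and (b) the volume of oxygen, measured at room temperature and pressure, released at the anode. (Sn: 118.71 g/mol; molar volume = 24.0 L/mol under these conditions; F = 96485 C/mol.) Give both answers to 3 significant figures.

1.49 g Sn; 0.150 L O₂

Q = 0.656 × 3684 = 2417 C; n(e⁻) = 2417 / 96485 = 0.02505 mol
Cathode: Sn²⁺ + 2e⁻ → Sn → n(Sn) = 0.02505/2 = 0.01253 mol → 1.49 g
Anode: 2H₂O → O₂ + 4H⁺ + 4e⁻ → n(O₂) = 0.02505/4 = 0.006263 mol → 0.150 L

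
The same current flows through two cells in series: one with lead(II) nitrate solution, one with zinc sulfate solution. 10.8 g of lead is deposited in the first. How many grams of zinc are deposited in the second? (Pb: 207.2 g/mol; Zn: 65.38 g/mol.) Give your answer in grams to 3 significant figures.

n(Pb) = 10.8 / 207.2 = 0.05212 mol
Pb²⁺ + 2e⁻ → Pb, so n(e⁻) = 2 × 0.05212 = 0.1042 mol
In series, the same 0.1042 mol of electrons flows through the second cell.
Zn²⁺ + 2e⁻ → Zn, so n(Zn) = 0.1042 / 2 = 0.05210 mol
m(Zn) = 0.05210 × 65.38 = 3.41 g

3.41 g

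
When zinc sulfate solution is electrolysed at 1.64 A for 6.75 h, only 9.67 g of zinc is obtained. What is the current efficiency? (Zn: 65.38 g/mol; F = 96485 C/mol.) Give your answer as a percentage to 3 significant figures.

71.6%

Q = 1.64 × 24300 = 39850 C
n(e⁻) = 39850 / 96485 = 0.4130 mol
Zn²⁺ + 2e⁻ → Zn, so theoretical n(Zn) = 0.2065 mol → 13.50 g
Efficiency = 9.67 / 13.50 = 0.7163 = 71.6%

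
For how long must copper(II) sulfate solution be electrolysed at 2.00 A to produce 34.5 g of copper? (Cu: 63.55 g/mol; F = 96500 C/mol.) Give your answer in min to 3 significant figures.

n(Cu) = 34.5 / 63.55 = 0.5429 mol
Cu²⁺ + 2e⁻ → Cu, so n(e⁻) = 2 × 0.5429 = 1.086 mol
Q = 1.086 × 96500 = 1.048×10^5 C
t = Q / I = 1.048×10^5 / 2.00 = 52400 s = 873 min

873 min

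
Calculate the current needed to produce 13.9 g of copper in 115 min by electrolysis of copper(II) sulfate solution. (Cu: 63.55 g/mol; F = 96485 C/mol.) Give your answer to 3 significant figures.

n(Cu) = 13.9 / 63.55 = 0.2187 mol
Cu²⁺ + 2e⁻ → Cu, so n(e⁻) = 2 × 0.2187 = 0.4374 mol
Q = 0.4374 × 96485 = 42200 C
I = Q / t = 42200 / 6900 s = 6.12 A

6.12 A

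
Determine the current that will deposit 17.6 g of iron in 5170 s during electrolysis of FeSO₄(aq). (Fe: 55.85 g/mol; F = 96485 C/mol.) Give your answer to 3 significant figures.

n(Fe) = 17.6 / 55.85 = 0.3151 mol
Fe²⁺ + 2e⁻ → Fe, so n(e⁻) = 2 × 0.3151 = 0.6302 mol
Q = 0.6302 × 96485 = 60800 C
I = Q / t = 60800 / 5170 s = 11.8 A

11.8 A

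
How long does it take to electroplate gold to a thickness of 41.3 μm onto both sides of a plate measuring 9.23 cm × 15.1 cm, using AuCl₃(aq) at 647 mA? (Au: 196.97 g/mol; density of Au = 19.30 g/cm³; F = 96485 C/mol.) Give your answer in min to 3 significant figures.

841 min

Plated area = 2 × 9.23 × 15.1 = 278.7 cm²
Volume = 278.7 × 41.3×10⁻⁴ cm = 1.151 cm³
m(Au) = 1.151 × 19.30 = 22.21 g
n(Au) = 22.21 / 196.97 = 0.1128 mol; n(e⁻) = 3 × 0.1128 = 0.3384 mol
Q = 0.3384 × 96485 = 32650 C
t = 32650 / 0.647 = 50460 s = 841 min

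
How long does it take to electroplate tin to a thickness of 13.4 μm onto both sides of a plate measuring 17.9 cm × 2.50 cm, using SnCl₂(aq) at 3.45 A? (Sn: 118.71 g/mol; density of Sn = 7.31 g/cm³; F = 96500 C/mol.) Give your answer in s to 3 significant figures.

Plated area = 2 × 17.9 × 2.50 = 89.50 cm²
Volume = 89.50 × 13.4×10⁻⁴ cm = 0.1199 cm³
m(Sn) = 0.1199 × 7.31 = 0.8765 g
n(Sn) = 0.8765 / 118.71 = 0.007384 mol; n(e⁻) = 2 × 0.007384 = 0.01477 mol
Q = 0.01477 × 96500 = 1425 C
t = 1425 / 3.45 = 413.0 s

413 s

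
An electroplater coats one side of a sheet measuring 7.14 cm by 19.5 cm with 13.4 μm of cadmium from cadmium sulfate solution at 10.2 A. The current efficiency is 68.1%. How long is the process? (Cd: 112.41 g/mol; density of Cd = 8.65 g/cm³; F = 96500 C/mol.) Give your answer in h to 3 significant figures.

0.111 h

Plated area = 7.14 × 19.5 = 139.2 cm²
Volume = 139.2 × 13.4×10⁻⁴ cm = 0.1865 cm³
m(Cd) = 0.1865 × 8.65 = 1.613 g
n(Cd) = 1.613 / 112.41 = 0.01435 mol; n(e⁻) = 2 × 0.01435 = 0.02870 mol
Q = 0.02870 × 96500 / 0.681 = 4067 C
t = 4067 / 10.2 = 398.7 s = 0.111 h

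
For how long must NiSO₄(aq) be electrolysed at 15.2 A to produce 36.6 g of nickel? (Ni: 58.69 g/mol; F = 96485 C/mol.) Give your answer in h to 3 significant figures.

n(Ni) = 36.6 / 58.69 = 0.6236 mol
Ni²⁺ + 2e⁻ → Ni, so n(e⁻) = 2 × 0.6236 = 1.247 mol
Q = 1.247 × 96485 = 1.203×10^5 C
t = Q / I = 1.203×10^5 / 15.2 = 7914 s = 2.20 h

2.20 h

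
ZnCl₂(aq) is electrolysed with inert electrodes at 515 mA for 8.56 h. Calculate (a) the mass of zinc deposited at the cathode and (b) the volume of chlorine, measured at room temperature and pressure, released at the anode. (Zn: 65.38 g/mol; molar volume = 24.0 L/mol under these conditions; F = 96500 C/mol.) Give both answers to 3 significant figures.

Q = 0.515 × 30816 = 15870 C; n(e⁻) = 15870 / 96500 = 0.1645 mol
Cathode: Zn²⁺ + 2e⁻ → Zn → n(Zn) = 0.1645/2 = 0.08225 mol → 5.38 g
Anode: 2Cl⁻ → Cl₂ + 2e⁻ → n(Cl₂) = 0.1645/2 = 0.08225 mol → 1.97 L

5.38 g Zn; 1.97 L Cl₂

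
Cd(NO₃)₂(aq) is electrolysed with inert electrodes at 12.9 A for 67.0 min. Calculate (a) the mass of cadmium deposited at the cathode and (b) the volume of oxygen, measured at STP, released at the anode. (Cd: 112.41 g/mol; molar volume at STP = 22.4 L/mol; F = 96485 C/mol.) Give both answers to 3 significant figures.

Q = 12.9 × 4020 = 51860 C; n(e⁻) = 51860 / 96485 = 0.5375 mol
Cathode: Cd²⁺ + 2e⁻ → Cd → n(Cd) = 0.5375/2 = 0.2688 mol → 30.2 g
Anode: 2H₂O → O₂ + 4H⁺ + 4e⁻ → n(O₂) = 0.5375/4 = 0.1344 mol → 3.01 L

30.2 g Cd; 3.01 L O₂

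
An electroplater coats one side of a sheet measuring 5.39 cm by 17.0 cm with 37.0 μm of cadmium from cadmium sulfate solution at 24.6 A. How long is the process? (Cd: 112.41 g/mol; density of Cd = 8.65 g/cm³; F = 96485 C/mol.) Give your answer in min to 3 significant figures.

Plated area = 5.39 × 17.0 = 91.63 cm²
Volume = 91.63 × 37.0×10⁻⁴ cm = 0.3390 cm³
m(Cd) = 0.3390 × 8.65 = 2.932 g
n(Cd) = 2.932 / 112.41 = 0.02608 mol; n(e⁻) = 2 × 0.02608 = 0.05216 mol
Q = 0.05216 × 96485 = 5033 C
t = 5033 / 24.6 = 204.6 s = 3.41 min

3.41 min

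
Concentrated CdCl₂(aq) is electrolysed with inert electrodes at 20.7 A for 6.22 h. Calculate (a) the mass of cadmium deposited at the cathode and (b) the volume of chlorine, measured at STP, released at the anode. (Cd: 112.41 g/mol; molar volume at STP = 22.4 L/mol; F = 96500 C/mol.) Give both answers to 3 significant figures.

270 g Cd; 53.8 L Cl₂

Q = 20.7 × 22392 = 4.635×10^5 C; n(e⁻) = 4.635×10^5 / 96500 = 4.803 mol
Cathode: Cd²⁺ + 2e⁻ → Cd → n(Cd) = 4.803/2 = 2.402 mol → 270 g
Anode: 2Cl⁻ → Cl₂ + 2e⁻ → n(Cl₂) = 4.803/2 = 2.402 mol → 53.8 L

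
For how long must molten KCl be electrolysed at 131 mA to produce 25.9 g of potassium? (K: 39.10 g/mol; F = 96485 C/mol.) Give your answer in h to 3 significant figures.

n(K) = 25.9 / 39.10 = 0.6624 mol
K⁺ + e⁻ → K, so n(e⁻) = 0.6624 mol
Q = 0.6624 × 96485 = 63910 C
t = Q / I = 63910 / 0.131 = 4.879×10^5 s = 136 h

136 h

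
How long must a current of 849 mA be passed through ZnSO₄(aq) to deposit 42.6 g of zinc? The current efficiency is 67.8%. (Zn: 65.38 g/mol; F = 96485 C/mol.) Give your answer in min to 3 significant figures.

3640 min

n(Zn) = 42.6 / 65.38 = 0.6516 mol
Zn²⁺ + 2e⁻ → Zn, so n(e⁻) = 2 × 0.6516 = 1.303 mol
Q = 1.303 × 96485 / 0.678 = 1.854×10^5 C
t = Q / I = 1.854×10^5 / 0.849 = 2.184×10^5 s = 3640 min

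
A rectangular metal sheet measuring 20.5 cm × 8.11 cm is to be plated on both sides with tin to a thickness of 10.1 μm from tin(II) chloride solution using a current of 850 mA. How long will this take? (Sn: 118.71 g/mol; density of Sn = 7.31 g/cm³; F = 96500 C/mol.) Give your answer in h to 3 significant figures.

1.30 h

Plated area = 2 × 20.5 × 8.11 = 332.5 cm²
Volume = 332.5 × 10.1×10⁻⁴ cm = 0.3358 cm³
m(Sn) = 0.3358 × 7.31 = 2.455 g
n(Sn) = 2.455 / 118.71 = 0.02068 mol; n(e⁻) = 2 × 0.02068 = 0.04136 mol
Q = 0.04136 × 96500 = 3991 C
t = 3991 / 0.850 = 4695 s = 1.30 h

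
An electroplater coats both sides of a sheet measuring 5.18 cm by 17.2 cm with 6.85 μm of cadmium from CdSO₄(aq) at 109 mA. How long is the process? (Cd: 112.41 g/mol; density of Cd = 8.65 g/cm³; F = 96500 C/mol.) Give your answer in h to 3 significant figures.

4.62 h

Plated area = 2 × 5.18 × 17.2 = 178.2 cm²
Volume = 178.2 × 6.85×10⁻⁴ cm = 0.1221 cm³
m(Cd) = 0.1221 × 8.65 = 1.056 g
n(Cd) = 1.056 / 112.41 = 0.009394 mol; n(e⁻) = 2 × 0.009394 = 0.01879 mol
Q = 0.01879 × 96500 = 1813 C
t = 1813 / 0.109 = 16630 s = 4.62 h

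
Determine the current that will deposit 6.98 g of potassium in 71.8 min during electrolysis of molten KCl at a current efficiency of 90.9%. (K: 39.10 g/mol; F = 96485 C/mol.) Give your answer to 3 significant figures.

n(K) = 6.98 / 39.10 = 0.1785 mol
K⁺ + e⁻ → K, so n(e⁻) = 0.1785 mol
Q = 0.1785 × 96485 / 0.909 = 18950 C
I = Q / t = 18950 / 4308 s = 4.40 A

4.40 A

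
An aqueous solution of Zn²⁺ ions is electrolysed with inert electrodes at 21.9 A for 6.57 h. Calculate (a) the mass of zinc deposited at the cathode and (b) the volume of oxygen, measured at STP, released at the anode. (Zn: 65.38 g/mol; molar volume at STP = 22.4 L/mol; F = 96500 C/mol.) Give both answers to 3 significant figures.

Q = 21.9 × 23652 = 5.180×10^5 C; n(e⁻) = 5.180×10^5 / 96500 = 5.368 mol
Cathode: Zn²⁺ + 2e⁻ → Zn → n(Zn) = 5.368/2 = 2.684 mol → 175 g
Anode: 2H₂O → O₂ + 4H⁺ + 4e⁻ → n(O₂) = 5.368/4 = 1.342 mol → 30.1 L

175 g Zn; 30.1 L O₂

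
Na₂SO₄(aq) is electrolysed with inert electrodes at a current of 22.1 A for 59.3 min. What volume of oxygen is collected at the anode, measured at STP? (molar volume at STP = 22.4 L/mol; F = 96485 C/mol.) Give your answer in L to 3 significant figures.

Charge passed = 22.1 × 3558 = 78630 C
Moles of electrons = 78630 / 96485 = 0.8149 mol
2H₂O → O₂ + 4H⁺ + 4e⁻, so n(O₂) = 0.8149 / 4 = 0.2037 mol
V = 0.2037 × 22.4 = 4.563 L

4.56 L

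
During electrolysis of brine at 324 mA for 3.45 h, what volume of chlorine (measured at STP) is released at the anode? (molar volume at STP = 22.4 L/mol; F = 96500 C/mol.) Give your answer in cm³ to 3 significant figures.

Charge passed = 0.324 × 12420 = 4024 C
n(e⁻) = 4024 / 96500 = 0.04170 mol
2Cl⁻ → Cl₂ + 2e⁻, so n(Cl₂) = 0.04170 / 2 = 0.02085 mol
V = 0.02085 × 22.4 = 0.4670 L
= 467 cm³

467 cm³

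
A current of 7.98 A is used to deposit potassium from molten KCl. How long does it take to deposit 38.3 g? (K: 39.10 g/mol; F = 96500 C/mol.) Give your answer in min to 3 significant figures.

197 min

n(K) = 38.3 / 39.10 = 0.9795 mol
K⁺ + e⁻ → K, so n(e⁻) = 0.9795 mol
Q = 0.9795 × 96500 = 94520 C
t = Q / I = 94520 / 7.98 = 11840 s = 197 min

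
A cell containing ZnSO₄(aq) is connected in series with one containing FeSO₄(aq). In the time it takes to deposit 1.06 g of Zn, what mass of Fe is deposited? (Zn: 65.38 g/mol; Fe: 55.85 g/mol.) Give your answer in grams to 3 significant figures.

n(Zn) = 1.06 / 65.38 = 0.01621 mol
Zn²⁺ + 2e⁻ → Zn, so n(e⁻) = 2 × 0.01621 = 0.03242 mol
Same current for the same time ⇒ same n(e⁻) = 0.03242 mol in both cells.
Fe²⁺ + 2e⁻ → Fe, so n(Fe) = 0.03242 / 2 = 0.01621 mol
m(Fe) = 0.01621 × 55.85 = 0.905 g

0.905 g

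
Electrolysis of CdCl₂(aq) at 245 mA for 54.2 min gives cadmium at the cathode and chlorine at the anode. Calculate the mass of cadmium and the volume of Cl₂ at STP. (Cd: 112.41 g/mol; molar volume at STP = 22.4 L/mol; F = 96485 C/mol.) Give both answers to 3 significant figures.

0.464 g Cd; 0.0925 L Cl₂

Q = 0.245 × 3252 = 796.7 C; n(e⁻) = 796.7 / 96485 = 0.008257 mol
Cathode: Cd²⁺ + 2e⁻ → Cd → n(Cd) = 0.008257/2 = 0.004129 mol → 0.464 g
Anode: 2Cl⁻ → Cl₂ + 2e⁻ → n(Cl₂) = 0.008257/2 = 0.004129 mol → 0.0925 L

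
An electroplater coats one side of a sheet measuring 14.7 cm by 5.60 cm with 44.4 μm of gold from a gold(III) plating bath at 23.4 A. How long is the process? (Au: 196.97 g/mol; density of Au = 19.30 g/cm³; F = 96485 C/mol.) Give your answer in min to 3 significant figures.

Plated area = 14.7 × 5.60 = 82.32 cm²
Volume = 82.32 × 44.4×10⁻⁴ cm = 0.3655 cm³
m(Au) = 0.3655 × 19.30 = 7.054 g
n(Au) = 7.054 / 196.97 = 0.03581 mol; n(e⁻) = 3 × 0.03581 = 0.1074 mol
Q = 0.1074 × 96485 = 10360 C
t = 10360 / 23.4 = 442.7 s = 7.38 min

7.38 min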